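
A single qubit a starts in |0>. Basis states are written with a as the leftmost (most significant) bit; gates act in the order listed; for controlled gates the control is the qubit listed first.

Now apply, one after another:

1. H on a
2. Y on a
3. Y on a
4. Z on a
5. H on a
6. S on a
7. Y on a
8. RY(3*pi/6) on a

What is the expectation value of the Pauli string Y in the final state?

In the final state, Y has expectation 0.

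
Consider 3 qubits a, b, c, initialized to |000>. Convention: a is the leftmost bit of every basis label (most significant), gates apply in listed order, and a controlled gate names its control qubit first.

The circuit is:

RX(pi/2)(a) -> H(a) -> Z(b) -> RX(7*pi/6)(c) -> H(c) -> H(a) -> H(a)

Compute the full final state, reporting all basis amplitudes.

The final amplitudes are -sqrt(3)/4 - I/4 on |000>, 1/4 + sqrt(3)*I/4 on |001>, 0 on |010>, 0 on |011>, 1/4 - sqrt(3)*I/4 on |100>, -sqrt(3)/4 + I/4 on |101>, 0 on |110>, 0 on |111>. Key observation: steps 6-7 multiply out to the identity, so the circuit reduces to the remaining gates.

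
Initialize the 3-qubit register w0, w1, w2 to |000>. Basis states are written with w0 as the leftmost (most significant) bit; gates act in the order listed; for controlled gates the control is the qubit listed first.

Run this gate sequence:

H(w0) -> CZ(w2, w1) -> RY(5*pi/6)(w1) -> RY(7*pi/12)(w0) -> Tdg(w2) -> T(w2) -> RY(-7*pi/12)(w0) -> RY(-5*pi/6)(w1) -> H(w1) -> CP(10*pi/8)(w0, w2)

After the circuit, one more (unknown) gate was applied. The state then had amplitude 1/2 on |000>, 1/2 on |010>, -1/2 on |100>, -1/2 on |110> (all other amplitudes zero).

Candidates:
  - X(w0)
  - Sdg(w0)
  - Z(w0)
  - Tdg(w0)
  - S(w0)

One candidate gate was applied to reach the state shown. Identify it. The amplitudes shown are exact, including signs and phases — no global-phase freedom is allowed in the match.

The applied gate was Z(w0).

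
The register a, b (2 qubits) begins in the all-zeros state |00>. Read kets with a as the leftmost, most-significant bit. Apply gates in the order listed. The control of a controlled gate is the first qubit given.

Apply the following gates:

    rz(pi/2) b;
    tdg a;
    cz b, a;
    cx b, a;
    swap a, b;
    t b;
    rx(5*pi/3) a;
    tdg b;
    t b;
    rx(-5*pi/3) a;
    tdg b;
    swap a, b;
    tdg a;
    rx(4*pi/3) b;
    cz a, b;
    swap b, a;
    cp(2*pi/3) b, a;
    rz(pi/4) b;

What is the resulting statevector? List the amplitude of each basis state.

The final amplitudes are exp(5*I*pi/8)/2 on |00>, 0 on |01>, -sqrt(3)*exp(I*pi/8)/2 on |10>, 0 on |11>.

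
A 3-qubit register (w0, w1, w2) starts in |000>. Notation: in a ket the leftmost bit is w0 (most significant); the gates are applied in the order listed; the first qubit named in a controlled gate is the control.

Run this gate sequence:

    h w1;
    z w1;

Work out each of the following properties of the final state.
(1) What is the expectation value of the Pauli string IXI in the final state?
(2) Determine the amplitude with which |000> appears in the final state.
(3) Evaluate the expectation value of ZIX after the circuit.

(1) The observable IXI averages to -1.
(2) |000> carries amplitude sqrt(2)/2 in the final state.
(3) The observable ZIX averages to 0.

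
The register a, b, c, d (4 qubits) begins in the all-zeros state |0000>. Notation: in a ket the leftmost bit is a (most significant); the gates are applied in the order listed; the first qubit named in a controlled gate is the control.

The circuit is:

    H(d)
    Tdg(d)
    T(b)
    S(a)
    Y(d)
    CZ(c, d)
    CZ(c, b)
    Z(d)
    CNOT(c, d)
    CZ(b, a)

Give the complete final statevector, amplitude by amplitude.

The resulting statevector has amplitude -sqrt(2)*exp(I*pi/4)/2 on |0000>, -sqrt(2)*I/2 on |0001>, and 0 on every other basis state.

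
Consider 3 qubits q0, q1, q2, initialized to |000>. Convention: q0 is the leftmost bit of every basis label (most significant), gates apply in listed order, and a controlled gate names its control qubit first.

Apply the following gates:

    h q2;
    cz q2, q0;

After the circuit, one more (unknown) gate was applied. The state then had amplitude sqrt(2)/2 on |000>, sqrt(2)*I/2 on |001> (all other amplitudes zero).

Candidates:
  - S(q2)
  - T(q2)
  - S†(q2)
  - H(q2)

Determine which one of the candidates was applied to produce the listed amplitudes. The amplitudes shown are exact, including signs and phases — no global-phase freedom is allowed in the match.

The unique candidate consistent with the amplitudes is S(q2).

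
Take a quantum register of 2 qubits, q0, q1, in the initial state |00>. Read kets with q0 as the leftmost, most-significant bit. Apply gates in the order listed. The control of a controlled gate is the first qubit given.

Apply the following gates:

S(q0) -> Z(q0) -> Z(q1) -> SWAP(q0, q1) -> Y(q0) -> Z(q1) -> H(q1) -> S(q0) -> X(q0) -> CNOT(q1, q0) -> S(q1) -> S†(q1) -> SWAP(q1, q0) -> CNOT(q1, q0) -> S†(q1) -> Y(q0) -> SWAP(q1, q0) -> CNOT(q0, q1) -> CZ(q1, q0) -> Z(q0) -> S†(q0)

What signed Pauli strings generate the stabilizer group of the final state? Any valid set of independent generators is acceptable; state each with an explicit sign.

The stabilizer group can be generated by +XX, -ZZ, among other valid generating sets.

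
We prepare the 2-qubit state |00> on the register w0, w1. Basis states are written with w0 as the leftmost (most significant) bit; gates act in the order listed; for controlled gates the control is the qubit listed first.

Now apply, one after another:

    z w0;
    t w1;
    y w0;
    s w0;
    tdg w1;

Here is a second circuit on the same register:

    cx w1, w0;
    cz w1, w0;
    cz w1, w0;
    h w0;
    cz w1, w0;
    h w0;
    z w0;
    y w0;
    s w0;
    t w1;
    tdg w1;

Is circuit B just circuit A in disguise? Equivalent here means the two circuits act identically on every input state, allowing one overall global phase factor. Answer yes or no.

Yes, they are equivalent — the unitaries differ by at most a global phase.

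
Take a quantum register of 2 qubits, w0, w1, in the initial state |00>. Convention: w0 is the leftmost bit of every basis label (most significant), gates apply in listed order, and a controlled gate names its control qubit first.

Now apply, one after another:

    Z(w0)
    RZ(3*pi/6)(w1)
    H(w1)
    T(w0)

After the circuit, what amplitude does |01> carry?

The amplitude on |01> is -sqrt(2)*exp(3*I*pi/4)/2.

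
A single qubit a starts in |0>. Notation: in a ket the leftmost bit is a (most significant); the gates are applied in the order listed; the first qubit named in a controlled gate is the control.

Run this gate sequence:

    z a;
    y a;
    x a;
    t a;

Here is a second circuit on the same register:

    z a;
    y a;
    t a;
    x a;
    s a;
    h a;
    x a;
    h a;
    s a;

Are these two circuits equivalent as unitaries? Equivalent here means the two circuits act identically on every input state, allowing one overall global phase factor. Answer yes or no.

No, they are not equivalent — no single phase factor reconciles the two unitaries.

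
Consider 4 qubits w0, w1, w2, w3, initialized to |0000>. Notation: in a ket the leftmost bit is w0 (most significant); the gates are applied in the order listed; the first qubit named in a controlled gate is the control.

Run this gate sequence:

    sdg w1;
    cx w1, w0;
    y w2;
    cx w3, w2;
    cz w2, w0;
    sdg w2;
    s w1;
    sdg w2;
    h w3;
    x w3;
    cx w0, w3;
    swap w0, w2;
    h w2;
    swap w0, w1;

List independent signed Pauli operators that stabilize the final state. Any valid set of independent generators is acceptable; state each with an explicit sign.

One valid set of independent stabilizer generators is +IIXI, +IIIX, +ZIII, -IZII (any independent generating set of the same group is equally correct).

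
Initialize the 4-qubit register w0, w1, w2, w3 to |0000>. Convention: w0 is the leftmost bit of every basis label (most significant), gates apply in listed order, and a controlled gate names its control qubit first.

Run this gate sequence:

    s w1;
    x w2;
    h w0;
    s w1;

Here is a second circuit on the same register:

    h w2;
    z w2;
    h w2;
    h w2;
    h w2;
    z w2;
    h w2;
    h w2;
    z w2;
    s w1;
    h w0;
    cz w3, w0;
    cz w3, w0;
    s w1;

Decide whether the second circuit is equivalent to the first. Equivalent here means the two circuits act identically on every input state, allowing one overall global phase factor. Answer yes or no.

Yes, they are equivalent — the unitaries differ by at most a global phase.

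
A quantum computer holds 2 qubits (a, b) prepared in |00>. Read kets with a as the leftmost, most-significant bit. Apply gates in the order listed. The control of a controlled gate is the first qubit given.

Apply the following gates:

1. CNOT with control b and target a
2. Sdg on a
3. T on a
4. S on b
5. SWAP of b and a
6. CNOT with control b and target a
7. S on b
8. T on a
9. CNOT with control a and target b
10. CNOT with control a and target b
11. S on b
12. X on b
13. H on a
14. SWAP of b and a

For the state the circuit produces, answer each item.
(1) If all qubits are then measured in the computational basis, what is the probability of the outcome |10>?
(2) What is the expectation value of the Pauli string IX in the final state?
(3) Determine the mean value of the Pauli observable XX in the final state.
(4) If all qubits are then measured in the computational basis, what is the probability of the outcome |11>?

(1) Outcome |10> occurs with probability 1/2.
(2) The observable IX averages to 1.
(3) The observable XX averages to 0.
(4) The probability of measuring |11> is 1/2.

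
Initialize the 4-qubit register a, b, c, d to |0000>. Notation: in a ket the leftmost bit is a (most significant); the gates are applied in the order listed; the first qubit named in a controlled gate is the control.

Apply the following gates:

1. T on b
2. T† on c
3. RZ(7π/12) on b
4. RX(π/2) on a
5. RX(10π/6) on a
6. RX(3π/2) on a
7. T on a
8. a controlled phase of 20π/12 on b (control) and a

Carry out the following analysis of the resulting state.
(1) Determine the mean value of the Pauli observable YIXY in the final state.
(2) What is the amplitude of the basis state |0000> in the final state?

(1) The expectation value of YIXY is 0.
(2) The amplitude on |0000> is -sqrt(3)*exp(17*I*pi/24)/2.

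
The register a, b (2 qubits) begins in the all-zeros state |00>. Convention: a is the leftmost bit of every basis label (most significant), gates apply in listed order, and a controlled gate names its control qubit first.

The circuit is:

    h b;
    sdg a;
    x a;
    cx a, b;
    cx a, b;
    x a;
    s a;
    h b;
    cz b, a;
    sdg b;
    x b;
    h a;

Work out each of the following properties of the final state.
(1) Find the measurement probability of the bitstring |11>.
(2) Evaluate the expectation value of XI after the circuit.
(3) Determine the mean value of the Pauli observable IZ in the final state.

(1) The probability of measuring |11> is 1/2.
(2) The observable XI averages to 1.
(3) The observable IZ averages to -1.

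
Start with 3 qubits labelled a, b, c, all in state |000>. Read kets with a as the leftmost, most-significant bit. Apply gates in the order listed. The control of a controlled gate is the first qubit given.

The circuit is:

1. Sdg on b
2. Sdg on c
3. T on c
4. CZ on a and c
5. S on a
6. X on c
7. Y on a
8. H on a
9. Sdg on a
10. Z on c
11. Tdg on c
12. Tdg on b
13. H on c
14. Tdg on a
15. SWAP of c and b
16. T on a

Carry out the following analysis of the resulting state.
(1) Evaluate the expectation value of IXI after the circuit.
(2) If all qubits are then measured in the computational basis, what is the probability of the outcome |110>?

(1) In the final state, IXI has expectation -1.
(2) A full measurement returns |110> with probability 1/4.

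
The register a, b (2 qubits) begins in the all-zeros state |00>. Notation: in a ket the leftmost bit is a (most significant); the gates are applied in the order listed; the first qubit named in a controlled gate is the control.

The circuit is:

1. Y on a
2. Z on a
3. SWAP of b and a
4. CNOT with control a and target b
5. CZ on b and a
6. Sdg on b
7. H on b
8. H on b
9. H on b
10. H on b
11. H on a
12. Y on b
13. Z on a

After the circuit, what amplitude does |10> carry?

The amplitude on |10> is -sqrt(2)*I/2. Key observation: steps 7-10 multiply out to the identity, so the circuit reduces to the remaining gates.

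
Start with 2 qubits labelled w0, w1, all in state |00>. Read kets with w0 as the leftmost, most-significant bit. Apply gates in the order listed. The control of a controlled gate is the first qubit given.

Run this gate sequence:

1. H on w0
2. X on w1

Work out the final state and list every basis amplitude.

The resulting statevector has amplitude 0 on |00>, sqrt(2)/2 on |01>, 0 on |10>, sqrt(2)/2 on |11>.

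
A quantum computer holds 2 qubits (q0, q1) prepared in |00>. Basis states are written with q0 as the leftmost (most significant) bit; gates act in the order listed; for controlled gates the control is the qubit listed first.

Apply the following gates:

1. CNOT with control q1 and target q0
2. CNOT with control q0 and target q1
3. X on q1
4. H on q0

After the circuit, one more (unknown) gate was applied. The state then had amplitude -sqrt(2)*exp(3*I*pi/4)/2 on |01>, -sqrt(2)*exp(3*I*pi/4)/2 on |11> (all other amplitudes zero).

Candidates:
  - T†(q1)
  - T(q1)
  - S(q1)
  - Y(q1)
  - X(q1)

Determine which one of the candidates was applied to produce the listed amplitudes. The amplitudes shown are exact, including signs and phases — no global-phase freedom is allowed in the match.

It was T†(q1) that produced the state shown.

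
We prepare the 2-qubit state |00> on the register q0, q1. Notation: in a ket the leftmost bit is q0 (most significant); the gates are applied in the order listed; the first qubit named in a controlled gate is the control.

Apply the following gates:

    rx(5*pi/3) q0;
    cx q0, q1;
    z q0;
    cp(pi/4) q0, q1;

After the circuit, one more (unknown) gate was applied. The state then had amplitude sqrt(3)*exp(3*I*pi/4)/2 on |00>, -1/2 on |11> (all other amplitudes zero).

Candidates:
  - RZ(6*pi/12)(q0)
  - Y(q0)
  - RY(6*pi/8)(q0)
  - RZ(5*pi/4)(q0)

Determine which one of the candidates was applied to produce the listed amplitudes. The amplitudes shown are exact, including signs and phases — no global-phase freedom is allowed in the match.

The applied gate was RZ(6*pi/12)(q0).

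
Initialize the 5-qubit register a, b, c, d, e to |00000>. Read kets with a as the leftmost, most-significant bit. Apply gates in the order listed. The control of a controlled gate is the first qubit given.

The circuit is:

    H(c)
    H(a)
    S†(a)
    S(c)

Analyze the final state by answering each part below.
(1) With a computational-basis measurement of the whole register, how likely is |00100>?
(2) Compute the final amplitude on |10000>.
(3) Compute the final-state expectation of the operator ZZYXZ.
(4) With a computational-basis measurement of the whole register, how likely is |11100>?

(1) A full measurement returns |00100> with probability 1/4.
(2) The amplitude on |10000> is -I/2.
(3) The observable ZZYXZ averages to 0.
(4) The probability of measuring |11100> is 0.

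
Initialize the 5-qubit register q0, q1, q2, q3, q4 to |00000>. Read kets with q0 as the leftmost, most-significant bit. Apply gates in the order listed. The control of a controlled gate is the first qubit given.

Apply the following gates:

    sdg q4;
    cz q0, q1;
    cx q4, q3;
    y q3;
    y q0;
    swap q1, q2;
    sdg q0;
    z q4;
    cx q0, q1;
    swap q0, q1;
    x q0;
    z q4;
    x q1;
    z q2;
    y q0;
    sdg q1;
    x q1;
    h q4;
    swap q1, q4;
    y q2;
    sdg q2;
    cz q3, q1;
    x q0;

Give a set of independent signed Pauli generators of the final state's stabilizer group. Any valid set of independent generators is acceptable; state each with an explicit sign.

The final state is stabilized by the group generated by -IXIII, +ZIIII, -IIZII, -IIIZI, -IIIIZ; other independent generating sets are equally valid.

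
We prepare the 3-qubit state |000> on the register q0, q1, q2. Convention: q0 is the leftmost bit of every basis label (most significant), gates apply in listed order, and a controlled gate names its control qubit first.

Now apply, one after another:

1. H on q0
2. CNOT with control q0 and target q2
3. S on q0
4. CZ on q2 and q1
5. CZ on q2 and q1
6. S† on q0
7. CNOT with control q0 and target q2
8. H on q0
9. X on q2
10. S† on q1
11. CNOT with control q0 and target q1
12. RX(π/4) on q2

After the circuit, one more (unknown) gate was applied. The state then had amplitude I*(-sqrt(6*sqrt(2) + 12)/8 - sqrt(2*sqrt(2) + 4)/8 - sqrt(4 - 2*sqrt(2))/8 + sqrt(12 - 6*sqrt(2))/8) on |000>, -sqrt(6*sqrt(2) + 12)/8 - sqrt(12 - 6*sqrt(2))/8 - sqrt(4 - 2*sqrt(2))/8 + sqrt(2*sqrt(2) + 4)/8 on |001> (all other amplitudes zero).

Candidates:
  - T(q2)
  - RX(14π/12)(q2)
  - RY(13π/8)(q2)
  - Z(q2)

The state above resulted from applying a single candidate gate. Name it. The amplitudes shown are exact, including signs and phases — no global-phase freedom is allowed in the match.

The unique candidate consistent with the amplitudes is RX(14π/12)(q2).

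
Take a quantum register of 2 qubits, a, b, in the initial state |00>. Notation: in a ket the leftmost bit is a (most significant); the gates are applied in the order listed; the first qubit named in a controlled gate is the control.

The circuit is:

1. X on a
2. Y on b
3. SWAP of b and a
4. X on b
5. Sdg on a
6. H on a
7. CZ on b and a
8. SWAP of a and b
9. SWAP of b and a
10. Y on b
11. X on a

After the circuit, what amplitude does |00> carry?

The final state's coefficient on |00> equals 0.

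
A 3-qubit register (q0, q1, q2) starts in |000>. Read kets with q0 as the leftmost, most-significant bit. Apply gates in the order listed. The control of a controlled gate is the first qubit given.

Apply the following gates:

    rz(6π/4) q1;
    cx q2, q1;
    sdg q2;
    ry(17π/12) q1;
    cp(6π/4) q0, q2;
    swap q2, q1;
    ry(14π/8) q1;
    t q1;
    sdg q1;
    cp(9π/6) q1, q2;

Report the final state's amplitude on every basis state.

The final amplitudes are (-2*sqrt(3) - sqrt(6) + sqrt(2))*exp(I*pi/4)/8 on |000>, (sqrt(2) + 2 + sqrt(6))*exp(I*pi/4)/8 on |001>, -1/4 + sqrt(2)/8 + sqrt(6)/8 on |010>, I*(-sqrt(6) + sqrt(2) + 2*sqrt(3))/8 on |011>, 0 on |100>, 0 on |101>, 0 on |110>, 0 on |111>.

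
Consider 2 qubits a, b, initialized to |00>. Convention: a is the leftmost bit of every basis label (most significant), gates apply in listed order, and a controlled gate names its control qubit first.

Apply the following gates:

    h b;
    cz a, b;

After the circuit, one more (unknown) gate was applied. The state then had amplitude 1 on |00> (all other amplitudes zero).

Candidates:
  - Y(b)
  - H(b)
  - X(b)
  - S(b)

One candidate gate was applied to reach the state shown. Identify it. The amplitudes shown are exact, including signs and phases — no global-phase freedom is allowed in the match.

The unique candidate consistent with the amplitudes is H(b).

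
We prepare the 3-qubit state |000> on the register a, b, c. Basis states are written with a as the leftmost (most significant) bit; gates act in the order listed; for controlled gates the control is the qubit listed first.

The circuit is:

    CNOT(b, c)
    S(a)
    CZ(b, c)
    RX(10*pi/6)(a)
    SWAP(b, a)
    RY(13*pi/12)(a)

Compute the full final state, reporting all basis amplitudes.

The resulting statevector has amplitude -3*sqrt(2 - sqrt(2))/8 + sqrt(3*sqrt(2) + 6)/8 on |000>, 0 on |001>, -I*sqrt(6 - 3*sqrt(2))/8 + I*sqrt(sqrt(2) + 2)/8 on |010>, 0 on |011>, -3*sqrt(sqrt(2) + 2)/8 - sqrt(6 - 3*sqrt(2))/8 on |100>, 0 on |101>, -I*sqrt(3*sqrt(2) + 6)/8 - I*sqrt(2 - sqrt(2))/8 on |110>, 0 on |111>.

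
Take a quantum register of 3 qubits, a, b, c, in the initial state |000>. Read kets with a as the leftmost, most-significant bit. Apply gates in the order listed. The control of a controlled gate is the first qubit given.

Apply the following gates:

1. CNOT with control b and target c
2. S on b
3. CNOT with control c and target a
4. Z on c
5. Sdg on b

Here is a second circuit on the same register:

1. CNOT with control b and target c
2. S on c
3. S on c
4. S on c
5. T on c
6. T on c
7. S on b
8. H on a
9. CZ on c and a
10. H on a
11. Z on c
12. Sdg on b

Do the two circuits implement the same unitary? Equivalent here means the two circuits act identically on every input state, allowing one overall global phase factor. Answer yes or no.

Yes: on every input state the two circuits agree up to one overall phase factor.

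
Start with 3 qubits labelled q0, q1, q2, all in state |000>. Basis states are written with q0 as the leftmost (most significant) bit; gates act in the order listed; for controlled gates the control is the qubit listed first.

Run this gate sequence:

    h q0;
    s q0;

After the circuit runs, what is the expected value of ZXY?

The expectation value of ZXY is 0.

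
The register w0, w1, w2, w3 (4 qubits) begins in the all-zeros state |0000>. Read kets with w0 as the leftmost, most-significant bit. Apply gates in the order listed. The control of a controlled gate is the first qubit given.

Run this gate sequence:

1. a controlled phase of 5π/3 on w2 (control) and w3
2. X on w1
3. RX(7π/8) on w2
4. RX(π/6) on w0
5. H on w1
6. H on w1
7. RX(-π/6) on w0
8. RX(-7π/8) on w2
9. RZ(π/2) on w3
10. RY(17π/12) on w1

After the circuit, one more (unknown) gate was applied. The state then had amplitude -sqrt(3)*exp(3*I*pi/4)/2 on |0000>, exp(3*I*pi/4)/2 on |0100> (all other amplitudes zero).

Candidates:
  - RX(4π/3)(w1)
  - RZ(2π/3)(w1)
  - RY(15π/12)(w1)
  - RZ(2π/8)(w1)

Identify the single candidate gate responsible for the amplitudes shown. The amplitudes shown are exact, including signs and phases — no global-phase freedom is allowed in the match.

The applied gate was RY(15π/12)(w1). Key observation: the block from step 3 through step 8 cancels to the identity and can be dropped.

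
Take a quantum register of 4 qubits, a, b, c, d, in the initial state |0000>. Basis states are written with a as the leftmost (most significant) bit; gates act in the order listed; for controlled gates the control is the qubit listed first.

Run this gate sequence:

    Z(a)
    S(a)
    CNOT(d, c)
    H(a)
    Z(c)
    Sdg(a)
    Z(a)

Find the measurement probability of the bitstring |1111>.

The probability of measuring |1111> is 0.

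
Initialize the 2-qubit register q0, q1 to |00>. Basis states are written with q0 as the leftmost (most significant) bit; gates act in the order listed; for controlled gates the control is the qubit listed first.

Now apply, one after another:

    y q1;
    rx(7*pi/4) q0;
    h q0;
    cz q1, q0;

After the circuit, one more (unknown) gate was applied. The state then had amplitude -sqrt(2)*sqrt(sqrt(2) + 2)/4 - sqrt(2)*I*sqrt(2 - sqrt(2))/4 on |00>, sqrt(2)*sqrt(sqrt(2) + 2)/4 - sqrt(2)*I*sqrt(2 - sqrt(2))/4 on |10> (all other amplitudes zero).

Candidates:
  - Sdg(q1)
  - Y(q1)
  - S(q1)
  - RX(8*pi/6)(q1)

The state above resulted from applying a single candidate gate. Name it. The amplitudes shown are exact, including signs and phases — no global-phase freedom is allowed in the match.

The unique candidate consistent with the amplitudes is Y(q1).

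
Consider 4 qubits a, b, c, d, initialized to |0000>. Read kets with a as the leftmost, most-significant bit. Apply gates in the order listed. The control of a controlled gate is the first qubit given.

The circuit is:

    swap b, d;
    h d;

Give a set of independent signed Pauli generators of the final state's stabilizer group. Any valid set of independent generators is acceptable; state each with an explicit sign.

One valid set of independent stabilizer generators is +IIIX, +ZIII, +IZII, +IIZI (any independent generating set of the same group is equally correct).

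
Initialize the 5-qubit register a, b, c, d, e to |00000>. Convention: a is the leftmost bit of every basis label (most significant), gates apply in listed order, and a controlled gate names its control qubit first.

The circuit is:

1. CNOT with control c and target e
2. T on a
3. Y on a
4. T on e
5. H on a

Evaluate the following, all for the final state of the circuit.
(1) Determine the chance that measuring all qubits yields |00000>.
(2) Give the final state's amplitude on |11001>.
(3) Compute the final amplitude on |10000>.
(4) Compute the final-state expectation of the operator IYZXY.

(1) A full measurement returns |00000> with probability 1/2.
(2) The final state's coefficient on |11001> equals 0.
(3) The amplitude on |10000> is -sqrt(2)*I/2.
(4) The observable IYZXY averages to 0.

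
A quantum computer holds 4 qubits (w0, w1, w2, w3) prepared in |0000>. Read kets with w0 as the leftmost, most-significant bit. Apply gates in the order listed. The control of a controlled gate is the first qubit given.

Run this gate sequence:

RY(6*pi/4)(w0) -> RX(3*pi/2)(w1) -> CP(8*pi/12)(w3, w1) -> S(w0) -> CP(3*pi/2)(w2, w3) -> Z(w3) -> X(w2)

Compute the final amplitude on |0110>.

The amplitude on |0110> is I/2.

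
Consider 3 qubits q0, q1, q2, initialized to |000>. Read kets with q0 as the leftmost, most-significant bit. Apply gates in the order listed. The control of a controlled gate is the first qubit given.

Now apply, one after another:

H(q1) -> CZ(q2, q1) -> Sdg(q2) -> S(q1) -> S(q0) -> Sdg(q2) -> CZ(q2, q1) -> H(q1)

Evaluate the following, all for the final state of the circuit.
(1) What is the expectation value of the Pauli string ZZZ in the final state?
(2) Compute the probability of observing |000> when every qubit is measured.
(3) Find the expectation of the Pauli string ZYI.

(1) In the final state, ZZZ has expectation 0.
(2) Outcome |000> occurs with probability 1/2.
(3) The expectation value of ZYI is -1.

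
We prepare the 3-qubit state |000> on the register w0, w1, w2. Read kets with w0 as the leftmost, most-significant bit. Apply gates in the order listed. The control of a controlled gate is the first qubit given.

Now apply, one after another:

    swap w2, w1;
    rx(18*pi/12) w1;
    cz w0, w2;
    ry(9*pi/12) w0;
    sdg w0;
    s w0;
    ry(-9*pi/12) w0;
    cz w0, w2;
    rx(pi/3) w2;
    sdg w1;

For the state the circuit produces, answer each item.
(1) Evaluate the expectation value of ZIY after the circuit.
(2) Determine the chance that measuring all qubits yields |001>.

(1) The observable ZIY averages to -sqrt(3)/2. Key observation: the block from step 3 through step 8 cancels to the identity and can be dropped.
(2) The probability of measuring |001> is 1/8.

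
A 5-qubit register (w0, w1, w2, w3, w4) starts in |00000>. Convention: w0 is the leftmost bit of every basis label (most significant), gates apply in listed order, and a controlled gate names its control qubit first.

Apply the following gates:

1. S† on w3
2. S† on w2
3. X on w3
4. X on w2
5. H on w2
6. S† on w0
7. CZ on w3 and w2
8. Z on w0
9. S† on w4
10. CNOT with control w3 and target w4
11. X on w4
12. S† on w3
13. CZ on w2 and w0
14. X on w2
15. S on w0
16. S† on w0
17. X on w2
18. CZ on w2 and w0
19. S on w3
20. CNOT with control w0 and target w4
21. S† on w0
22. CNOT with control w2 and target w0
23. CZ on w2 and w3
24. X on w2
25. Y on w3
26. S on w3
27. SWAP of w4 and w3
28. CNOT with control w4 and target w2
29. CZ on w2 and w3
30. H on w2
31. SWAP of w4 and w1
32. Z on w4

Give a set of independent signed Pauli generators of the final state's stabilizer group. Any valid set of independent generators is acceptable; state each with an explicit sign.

One valid set of independent stabilizer generators is -XIZII, -ZIXII, +IZIII, +IIIZI, +IIIIZ (any independent generating set of the same group is equally correct). Key observation: gates 13-18 undo each other exactly, leaving only the rest of the circuit to track.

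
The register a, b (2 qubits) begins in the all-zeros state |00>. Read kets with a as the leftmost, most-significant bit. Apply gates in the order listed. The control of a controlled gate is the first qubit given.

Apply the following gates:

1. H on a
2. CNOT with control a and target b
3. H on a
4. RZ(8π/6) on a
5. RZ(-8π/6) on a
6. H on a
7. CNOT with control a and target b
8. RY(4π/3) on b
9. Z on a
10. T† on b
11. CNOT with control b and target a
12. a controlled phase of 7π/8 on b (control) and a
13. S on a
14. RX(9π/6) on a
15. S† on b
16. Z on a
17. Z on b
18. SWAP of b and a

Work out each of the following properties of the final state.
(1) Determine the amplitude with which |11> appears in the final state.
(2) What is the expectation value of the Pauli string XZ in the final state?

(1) The amplitude on |11> is sqrt(3)*(-1 + exp(7*I*pi/8))*exp(3*I*pi/4)/4.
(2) In the final state, XZ has expectation sqrt(3)*(-sqrt(sqrt(2) + 2) + sqrt(2))/8.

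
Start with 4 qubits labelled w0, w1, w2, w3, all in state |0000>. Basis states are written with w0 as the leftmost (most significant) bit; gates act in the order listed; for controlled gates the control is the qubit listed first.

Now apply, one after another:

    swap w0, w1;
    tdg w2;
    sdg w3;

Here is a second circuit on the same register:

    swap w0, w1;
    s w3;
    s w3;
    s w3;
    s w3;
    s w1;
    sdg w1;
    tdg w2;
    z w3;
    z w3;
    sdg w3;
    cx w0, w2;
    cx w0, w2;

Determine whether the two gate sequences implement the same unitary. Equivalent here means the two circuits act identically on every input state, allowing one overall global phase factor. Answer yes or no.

Yes, they are equivalent — the unitaries differ by at most a global phase.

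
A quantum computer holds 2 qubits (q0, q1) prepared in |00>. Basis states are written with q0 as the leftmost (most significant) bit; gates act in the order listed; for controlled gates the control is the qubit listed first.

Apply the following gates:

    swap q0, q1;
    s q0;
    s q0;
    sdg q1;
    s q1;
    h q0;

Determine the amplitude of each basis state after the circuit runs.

The final amplitudes are sqrt(2)/2 on |00>, 0 on |01>, sqrt(2)/2 on |10>, 0 on |11>.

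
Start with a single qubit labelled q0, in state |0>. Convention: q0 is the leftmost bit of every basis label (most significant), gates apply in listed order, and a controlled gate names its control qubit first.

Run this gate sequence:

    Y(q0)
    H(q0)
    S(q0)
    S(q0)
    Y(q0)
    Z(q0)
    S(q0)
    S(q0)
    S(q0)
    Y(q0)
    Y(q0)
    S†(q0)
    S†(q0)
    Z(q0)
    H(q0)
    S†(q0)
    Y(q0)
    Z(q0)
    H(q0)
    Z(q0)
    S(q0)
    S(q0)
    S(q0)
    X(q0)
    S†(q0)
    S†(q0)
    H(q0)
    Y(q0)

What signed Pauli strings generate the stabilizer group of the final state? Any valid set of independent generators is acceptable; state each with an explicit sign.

One valid set of independent stabilizer generators is +X (any independent generating set of the same group is equally correct). Key observation: gates 8-13 undo each other exactly, leaving only the rest of the circuit to track.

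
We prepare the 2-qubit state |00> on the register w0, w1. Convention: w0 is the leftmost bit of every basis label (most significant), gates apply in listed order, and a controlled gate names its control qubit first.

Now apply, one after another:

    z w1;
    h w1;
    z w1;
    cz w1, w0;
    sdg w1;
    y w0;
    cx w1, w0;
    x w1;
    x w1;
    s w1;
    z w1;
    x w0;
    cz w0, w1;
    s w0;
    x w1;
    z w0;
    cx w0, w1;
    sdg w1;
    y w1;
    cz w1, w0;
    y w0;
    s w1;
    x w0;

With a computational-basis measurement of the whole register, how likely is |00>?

Outcome |00> occurs with probability 1/2. Key observation: steps 8-9 multiply out to the identity, so the circuit reduces to the remaining gates.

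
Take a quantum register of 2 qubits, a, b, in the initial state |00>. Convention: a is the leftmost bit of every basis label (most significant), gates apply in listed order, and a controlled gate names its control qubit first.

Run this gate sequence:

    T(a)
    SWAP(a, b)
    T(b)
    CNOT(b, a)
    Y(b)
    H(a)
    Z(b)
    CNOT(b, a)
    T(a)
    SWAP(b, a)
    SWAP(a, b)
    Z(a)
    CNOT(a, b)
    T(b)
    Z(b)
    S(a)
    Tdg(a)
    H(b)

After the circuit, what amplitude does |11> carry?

The final state's coefficient on |11> equals -1/2.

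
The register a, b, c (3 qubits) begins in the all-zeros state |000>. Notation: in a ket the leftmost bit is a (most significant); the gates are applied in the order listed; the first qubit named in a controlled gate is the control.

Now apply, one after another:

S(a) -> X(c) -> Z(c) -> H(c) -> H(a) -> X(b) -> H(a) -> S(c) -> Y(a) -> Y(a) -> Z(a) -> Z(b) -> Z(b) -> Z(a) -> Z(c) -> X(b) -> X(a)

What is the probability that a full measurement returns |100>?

The probability of measuring |100> is 1/2. Key observation: the block from step 11 through step 14 cancels to the identity and can be dropped.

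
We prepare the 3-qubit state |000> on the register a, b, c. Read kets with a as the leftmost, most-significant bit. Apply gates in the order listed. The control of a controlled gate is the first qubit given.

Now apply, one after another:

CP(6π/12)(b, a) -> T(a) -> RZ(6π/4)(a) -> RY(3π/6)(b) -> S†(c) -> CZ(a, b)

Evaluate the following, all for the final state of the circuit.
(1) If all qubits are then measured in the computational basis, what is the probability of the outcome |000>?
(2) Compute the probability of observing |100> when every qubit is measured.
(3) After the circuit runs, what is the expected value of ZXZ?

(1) A full measurement returns |000> with probability 1/2.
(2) Outcome |100> occurs with probability 0.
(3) The expectation value of ZXZ is 1.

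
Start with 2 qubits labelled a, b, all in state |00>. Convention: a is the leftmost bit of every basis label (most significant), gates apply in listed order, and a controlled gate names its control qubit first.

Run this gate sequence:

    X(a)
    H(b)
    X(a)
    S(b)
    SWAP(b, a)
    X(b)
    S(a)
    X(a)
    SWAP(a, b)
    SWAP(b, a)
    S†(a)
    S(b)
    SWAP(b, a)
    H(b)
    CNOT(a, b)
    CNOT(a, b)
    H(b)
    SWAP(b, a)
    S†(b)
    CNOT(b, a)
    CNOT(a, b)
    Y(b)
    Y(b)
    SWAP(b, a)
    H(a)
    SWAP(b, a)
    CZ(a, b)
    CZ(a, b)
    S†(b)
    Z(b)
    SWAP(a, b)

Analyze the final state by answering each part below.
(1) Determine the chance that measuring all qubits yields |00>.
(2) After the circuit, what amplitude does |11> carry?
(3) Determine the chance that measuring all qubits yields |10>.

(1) Outcome |00> occurs with probability 1/4. Key observation: the block from step 13 through step 18 cancels to the identity and can be dropped.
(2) The final state's coefficient on |11> equals -I/2.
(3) Outcome |10> occurs with probability 1/4.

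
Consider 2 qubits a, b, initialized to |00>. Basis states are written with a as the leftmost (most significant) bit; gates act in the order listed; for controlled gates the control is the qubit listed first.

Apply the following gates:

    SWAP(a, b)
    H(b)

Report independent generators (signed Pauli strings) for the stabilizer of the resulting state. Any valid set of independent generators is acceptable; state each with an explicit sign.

The stabilizer group can be generated by +IX, +ZI, among other valid generating sets.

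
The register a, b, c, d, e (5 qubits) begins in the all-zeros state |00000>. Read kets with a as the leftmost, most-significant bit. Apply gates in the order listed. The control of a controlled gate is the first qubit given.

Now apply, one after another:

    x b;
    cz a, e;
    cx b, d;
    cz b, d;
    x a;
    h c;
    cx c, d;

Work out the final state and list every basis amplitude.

After the circuit, the state carries amplitude -sqrt(2)/2 on |11010>, -sqrt(2)/2 on |11100>, and 0 on every other basis state.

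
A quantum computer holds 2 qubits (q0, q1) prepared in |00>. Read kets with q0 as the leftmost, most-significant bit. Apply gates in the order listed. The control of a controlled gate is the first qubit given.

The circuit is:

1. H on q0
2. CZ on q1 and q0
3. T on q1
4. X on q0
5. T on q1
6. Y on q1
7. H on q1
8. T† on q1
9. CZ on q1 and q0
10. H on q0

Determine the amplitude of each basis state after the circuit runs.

The resulting statevector has amplitude sqrt(2)*I/2 on |00>, 0 on |01>, 0 on |10>, -sqrt(2)*exp(I*pi/4)/2 on |11>.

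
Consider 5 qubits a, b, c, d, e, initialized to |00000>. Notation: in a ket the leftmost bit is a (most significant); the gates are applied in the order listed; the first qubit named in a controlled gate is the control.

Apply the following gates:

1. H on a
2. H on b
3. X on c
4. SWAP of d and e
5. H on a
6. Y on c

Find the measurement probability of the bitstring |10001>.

The probability of measuring |10001> is 0.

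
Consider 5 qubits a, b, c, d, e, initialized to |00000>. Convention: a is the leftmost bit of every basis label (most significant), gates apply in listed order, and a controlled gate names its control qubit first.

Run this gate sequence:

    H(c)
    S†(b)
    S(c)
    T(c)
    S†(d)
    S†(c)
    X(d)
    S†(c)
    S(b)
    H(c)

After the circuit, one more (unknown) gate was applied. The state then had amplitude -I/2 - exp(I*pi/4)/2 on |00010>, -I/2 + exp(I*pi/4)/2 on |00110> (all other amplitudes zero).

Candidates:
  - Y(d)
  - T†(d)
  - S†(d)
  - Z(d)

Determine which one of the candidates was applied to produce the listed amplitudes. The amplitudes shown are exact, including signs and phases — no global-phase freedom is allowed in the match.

The applied gate was S†(d).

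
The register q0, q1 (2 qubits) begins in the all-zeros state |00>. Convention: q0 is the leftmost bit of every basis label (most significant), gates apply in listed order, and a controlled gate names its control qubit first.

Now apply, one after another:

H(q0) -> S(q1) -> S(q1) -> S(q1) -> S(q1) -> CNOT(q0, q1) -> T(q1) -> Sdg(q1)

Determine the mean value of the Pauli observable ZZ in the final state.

In the final state, ZZ has expectation 1. Key observation: the block from step 2 through step 5 cancels to the identity and can be dropped.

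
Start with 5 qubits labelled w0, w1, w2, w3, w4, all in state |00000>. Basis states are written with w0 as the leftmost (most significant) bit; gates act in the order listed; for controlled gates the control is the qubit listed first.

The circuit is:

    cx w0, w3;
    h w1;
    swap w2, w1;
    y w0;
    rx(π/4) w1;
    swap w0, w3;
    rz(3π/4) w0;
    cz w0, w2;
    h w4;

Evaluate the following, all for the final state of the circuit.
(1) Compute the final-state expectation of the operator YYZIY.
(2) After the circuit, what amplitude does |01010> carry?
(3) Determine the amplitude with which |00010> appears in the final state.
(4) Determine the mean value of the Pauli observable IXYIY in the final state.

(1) The expectation value of YYZIY is 0.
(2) |01010> carries amplitude -sqrt(2 - sqrt(2))*exp(5*I*pi/8)/4 in the final state.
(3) The final state's coefficient on |00010> equals sqrt(sqrt(2) + 2)*exp(I*pi/8)/4.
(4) The observable IXYIY averages to 0.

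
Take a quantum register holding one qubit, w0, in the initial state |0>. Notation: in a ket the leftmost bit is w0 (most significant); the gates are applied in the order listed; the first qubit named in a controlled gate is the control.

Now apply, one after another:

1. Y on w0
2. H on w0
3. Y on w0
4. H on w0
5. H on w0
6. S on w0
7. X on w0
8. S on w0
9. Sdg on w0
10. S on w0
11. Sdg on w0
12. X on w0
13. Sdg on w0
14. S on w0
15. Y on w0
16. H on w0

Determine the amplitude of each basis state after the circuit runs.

The resulting statevector has amplitude -1/2 - I/2 on |0>, -1/2 + I/2 on |1>. Key observation: steps 6-13 multiply out to the identity, so the circuit reduces to the remaining gates.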